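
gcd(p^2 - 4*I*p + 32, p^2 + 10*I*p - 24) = p + 4*I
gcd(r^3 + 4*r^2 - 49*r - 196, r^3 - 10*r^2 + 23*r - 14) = r - 7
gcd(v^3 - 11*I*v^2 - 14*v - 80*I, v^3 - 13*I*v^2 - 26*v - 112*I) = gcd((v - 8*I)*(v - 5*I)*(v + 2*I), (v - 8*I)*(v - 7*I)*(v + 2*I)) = v^2 - 6*I*v + 16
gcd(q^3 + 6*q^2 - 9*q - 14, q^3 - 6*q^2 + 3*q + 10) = q^2 - q - 2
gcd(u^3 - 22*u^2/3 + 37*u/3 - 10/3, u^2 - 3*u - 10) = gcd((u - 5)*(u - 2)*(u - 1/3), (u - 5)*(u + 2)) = u - 5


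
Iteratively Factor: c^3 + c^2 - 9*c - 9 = (c + 1)*(c^2 - 9) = (c + 1)*(c + 3)*(c - 3)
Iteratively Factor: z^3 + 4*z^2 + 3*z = (z + 3)*(z^2 + z) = (z + 1)*(z + 3)*(z)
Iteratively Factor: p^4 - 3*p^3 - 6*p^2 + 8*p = (p + 2)*(p^3 - 5*p^2 + 4*p) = (p - 1)*(p + 2)*(p^2 - 4*p) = (p - 4)*(p - 1)*(p + 2)*(p)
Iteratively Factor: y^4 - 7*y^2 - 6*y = (y + 1)*(y^3 - y^2 - 6*y) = (y - 3)*(y + 1)*(y^2 + 2*y) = (y - 3)*(y + 1)*(y + 2)*(y)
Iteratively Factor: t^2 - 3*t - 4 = (t + 1)*(t - 4)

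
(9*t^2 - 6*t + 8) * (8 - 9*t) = -81*t^3 + 126*t^2 - 120*t + 64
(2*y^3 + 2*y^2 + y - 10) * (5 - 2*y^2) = -4*y^5 - 4*y^4 + 8*y^3 + 30*y^2 + 5*y - 50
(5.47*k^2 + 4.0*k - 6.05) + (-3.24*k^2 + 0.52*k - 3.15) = 2.23*k^2 + 4.52*k - 9.2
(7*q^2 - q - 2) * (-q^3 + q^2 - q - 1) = -7*q^5 + 8*q^4 - 6*q^3 - 8*q^2 + 3*q + 2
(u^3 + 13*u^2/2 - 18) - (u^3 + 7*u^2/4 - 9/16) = 19*u^2/4 - 279/16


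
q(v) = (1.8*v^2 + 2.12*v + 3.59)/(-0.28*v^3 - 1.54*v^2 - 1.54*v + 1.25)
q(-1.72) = 6.86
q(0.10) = 3.54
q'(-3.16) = 37.69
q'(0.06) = 6.88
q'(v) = (3.6*v + 2.12)/(-0.28*v^3 - 1.54*v^2 - 1.54*v + 1.25) + (0.84*v^2 + 3.08*v + 1.54)*(1.8*v^2 + 2.12*v + 3.59)/(-0.28*v^3 - 1.54*v^2 - 1.54*v + 1.25)^2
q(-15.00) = 0.60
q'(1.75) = 0.98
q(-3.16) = -34.88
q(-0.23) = 2.10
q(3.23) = -1.00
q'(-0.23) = 2.05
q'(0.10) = 8.37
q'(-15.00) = 0.06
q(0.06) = 3.23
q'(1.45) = 1.71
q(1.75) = -1.67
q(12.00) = -0.40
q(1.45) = -2.06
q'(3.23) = 0.22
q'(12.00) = 0.03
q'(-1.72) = -16.68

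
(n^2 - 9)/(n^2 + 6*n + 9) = (n - 3)/(n + 3)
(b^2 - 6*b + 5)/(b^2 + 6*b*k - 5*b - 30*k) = (b - 1)/(b + 6*k)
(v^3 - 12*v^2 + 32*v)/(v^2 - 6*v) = (v^2 - 12*v + 32)/(v - 6)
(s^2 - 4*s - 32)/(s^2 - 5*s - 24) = (s + 4)/(s + 3)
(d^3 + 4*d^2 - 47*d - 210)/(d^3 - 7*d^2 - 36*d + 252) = (d + 5)/(d - 6)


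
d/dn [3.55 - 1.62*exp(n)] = -1.62*exp(n)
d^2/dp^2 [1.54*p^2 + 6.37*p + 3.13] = 3.08000000000000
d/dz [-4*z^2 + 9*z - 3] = 9 - 8*z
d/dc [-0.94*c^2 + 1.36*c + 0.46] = 1.36 - 1.88*c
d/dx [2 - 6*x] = -6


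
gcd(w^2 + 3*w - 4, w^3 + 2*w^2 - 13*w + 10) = w - 1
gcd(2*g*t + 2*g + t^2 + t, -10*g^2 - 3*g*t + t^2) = 2*g + t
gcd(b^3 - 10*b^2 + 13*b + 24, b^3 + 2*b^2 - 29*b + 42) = b - 3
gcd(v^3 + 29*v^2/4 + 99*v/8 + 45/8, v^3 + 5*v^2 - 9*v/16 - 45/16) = v^2 + 23*v/4 + 15/4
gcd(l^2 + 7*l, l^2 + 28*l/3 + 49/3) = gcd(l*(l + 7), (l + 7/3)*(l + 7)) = l + 7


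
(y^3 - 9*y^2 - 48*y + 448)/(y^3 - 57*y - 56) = (y - 8)/(y + 1)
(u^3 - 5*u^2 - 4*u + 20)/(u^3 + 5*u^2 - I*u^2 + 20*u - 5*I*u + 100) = (u^3 - 5*u^2 - 4*u + 20)/(u^3 + u^2*(5 - I) + 5*u*(4 - I) + 100)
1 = 1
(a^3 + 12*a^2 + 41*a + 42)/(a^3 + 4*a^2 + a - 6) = (a + 7)/(a - 1)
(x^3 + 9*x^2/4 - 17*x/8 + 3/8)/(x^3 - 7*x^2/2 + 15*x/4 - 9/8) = (4*x^2 + 11*x - 3)/(4*x^2 - 12*x + 9)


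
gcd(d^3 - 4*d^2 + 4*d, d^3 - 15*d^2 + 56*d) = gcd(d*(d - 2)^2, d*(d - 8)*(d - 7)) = d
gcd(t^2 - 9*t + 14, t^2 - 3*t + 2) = t - 2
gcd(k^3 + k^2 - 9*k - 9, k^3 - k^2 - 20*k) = 1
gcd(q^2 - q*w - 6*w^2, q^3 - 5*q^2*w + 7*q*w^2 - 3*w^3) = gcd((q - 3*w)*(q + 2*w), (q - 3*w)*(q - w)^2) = q - 3*w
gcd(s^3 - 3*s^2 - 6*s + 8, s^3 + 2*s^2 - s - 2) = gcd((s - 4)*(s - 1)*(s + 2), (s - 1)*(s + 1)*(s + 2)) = s^2 + s - 2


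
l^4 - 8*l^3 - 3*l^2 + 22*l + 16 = (l - 8)*(l - 2)*(l + 1)^2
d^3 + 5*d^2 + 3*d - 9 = (d - 1)*(d + 3)^2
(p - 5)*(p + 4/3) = p^2 - 11*p/3 - 20/3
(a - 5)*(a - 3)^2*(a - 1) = a^4 - 12*a^3 + 50*a^2 - 84*a + 45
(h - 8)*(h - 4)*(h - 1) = h^3 - 13*h^2 + 44*h - 32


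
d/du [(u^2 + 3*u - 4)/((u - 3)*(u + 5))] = (-u^2 - 22*u - 37)/(u^4 + 4*u^3 - 26*u^2 - 60*u + 225)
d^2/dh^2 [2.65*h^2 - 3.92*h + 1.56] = 5.30000000000000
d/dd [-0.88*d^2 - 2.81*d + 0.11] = -1.76*d - 2.81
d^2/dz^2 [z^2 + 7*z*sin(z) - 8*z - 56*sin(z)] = -7*z*sin(z) + 56*sin(z) + 14*cos(z) + 2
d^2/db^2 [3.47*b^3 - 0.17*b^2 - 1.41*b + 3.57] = 20.82*b - 0.34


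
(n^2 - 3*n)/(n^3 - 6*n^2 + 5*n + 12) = n/(n^2 - 3*n - 4)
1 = 1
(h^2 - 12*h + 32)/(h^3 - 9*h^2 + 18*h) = (h^2 - 12*h + 32)/(h*(h^2 - 9*h + 18))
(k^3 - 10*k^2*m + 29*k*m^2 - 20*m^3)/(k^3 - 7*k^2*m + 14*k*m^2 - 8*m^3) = (k - 5*m)/(k - 2*m)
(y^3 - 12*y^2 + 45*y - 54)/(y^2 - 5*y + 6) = (y^2 - 9*y + 18)/(y - 2)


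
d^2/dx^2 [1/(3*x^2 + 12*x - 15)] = 2*(-x^2 - 4*x + 4*(x + 2)^2 + 5)/(3*(x^2 + 4*x - 5)^3)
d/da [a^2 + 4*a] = 2*a + 4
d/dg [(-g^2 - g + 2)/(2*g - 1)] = (-2*g^2 + 2*g - 3)/(4*g^2 - 4*g + 1)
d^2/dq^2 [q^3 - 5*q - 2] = 6*q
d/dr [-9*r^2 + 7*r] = 7 - 18*r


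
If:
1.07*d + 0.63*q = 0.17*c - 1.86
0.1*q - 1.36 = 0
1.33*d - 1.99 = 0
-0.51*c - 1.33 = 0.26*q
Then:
No Solution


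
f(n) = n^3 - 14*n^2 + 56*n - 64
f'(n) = 3*n^2 - 28*n + 56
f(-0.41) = -89.38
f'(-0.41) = 67.98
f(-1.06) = -140.28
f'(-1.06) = 89.05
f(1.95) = -0.62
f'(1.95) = 12.81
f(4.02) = -0.16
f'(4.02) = -8.08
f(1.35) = -11.45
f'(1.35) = 23.67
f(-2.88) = -365.29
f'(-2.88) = 161.52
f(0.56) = -36.85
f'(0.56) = 41.26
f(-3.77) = -527.68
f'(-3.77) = 204.20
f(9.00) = 35.00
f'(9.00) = 47.00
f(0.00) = -64.00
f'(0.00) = 56.00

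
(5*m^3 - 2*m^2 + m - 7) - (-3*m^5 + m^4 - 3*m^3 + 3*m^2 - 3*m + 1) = 3*m^5 - m^4 + 8*m^3 - 5*m^2 + 4*m - 8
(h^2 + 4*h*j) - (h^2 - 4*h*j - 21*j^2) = 8*h*j + 21*j^2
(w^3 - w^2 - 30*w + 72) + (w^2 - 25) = w^3 - 30*w + 47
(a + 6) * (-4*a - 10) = -4*a^2 - 34*a - 60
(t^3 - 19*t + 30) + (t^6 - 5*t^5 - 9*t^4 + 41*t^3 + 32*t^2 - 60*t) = t^6 - 5*t^5 - 9*t^4 + 42*t^3 + 32*t^2 - 79*t + 30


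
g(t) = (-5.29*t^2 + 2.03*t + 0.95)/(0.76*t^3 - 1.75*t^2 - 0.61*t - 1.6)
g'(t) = (2.03 - 10.58*t)/(0.76*t^3 - 1.75*t^2 - 0.61*t - 1.6) + (-5.29*t^2 + 2.03*t + 0.95)*(-2.28*t^2 + 3.5*t + 0.61)/(0.76*t^3 - 1.75*t^2 - 0.61*t - 1.6)^2 = (4.0204*t^4 - 3.0856*t^3 + 4.6134*t^2 + 20.253*t - 2.6685)/(0.5776*t^6 - 2.66*t^5 + 2.1353*t^4 - 0.297000000000001*t^3 + 5.9721*t^2 + 1.952*t + 2.56)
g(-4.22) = 1.17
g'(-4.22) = 0.20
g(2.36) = 8.48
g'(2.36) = 19.81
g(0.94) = 0.59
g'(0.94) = 2.20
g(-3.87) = 1.24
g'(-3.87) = 0.22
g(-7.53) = 0.75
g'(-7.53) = 0.08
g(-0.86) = 1.65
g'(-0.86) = -1.54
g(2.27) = 6.97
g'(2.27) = 14.22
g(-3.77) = 1.26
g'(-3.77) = 0.23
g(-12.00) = 0.50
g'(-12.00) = 0.04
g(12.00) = -0.70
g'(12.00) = 0.07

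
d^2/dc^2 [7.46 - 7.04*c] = 0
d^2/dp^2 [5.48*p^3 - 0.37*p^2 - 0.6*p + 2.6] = 32.88*p - 0.74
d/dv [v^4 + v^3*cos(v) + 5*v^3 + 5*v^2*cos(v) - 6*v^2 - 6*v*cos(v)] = -v^3*sin(v) + 4*v^3 - 5*v^2*sin(v) + 3*v^2*cos(v) + 15*v^2 + 6*v*sin(v) + 10*v*cos(v) - 12*v - 6*cos(v)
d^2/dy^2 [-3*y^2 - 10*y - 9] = -6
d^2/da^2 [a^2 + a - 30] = 2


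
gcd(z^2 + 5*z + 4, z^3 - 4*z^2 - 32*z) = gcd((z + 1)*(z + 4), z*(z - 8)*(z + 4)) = z + 4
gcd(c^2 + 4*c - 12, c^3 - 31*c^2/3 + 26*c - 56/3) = c - 2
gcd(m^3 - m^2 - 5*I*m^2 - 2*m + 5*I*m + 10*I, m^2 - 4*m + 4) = m - 2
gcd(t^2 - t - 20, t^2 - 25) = t - 5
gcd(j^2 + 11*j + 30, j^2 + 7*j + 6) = j + 6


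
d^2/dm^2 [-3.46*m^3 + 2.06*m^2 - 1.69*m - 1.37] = 4.12 - 20.76*m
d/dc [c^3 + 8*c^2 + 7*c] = 3*c^2 + 16*c + 7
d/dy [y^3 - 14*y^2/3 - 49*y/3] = 3*y^2 - 28*y/3 - 49/3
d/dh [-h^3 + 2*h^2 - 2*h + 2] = -3*h^2 + 4*h - 2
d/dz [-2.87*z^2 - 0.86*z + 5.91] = -5.74*z - 0.86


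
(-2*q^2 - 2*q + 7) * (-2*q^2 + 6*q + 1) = 4*q^4 - 8*q^3 - 28*q^2 + 40*q + 7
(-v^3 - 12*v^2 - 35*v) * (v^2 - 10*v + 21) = -v^5 - 2*v^4 + 64*v^3 + 98*v^2 - 735*v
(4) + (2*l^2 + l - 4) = 2*l^2 + l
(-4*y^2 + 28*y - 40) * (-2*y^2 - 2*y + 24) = 8*y^4 - 48*y^3 - 72*y^2 + 752*y - 960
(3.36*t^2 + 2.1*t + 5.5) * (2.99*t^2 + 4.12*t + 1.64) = 10.0464*t^4 + 20.1222*t^3 + 30.6074*t^2 + 26.104*t + 9.02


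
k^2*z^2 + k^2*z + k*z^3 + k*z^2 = z*(k + z)*(k*z + k)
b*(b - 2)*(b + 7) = b^3 + 5*b^2 - 14*b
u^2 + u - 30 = (u - 5)*(u + 6)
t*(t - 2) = t^2 - 2*t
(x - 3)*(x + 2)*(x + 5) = x^3 + 4*x^2 - 11*x - 30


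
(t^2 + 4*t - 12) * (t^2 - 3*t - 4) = t^4 + t^3 - 28*t^2 + 20*t + 48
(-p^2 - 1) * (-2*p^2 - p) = 2*p^4 + p^3 + 2*p^2 + p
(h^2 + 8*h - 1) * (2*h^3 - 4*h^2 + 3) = 2*h^5 + 12*h^4 - 34*h^3 + 7*h^2 + 24*h - 3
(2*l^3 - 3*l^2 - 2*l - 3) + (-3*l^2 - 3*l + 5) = 2*l^3 - 6*l^2 - 5*l + 2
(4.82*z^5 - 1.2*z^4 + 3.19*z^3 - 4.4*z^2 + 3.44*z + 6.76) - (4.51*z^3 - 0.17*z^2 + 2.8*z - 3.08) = 4.82*z^5 - 1.2*z^4 - 1.32*z^3 - 4.23*z^2 + 0.64*z + 9.84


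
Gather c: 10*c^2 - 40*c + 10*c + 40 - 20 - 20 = 10*c^2 - 30*c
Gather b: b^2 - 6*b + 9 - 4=b^2 - 6*b + 5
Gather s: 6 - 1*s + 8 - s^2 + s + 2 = 16 - s^2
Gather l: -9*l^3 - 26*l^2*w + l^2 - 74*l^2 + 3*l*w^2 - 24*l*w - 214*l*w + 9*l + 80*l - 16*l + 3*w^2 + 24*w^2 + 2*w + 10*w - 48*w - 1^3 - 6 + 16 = -9*l^3 + l^2*(-26*w - 73) + l*(3*w^2 - 238*w + 73) + 27*w^2 - 36*w + 9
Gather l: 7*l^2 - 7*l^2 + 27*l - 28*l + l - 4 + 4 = 0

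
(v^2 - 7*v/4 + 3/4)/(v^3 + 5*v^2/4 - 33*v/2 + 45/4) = (v - 1)/(v^2 + 2*v - 15)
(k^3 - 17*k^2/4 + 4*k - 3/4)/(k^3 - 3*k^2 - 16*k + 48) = (4*k^2 - 5*k + 1)/(4*(k^2 - 16))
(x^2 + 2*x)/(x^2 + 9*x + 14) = x/(x + 7)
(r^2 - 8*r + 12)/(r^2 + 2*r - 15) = (r^2 - 8*r + 12)/(r^2 + 2*r - 15)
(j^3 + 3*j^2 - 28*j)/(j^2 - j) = (j^2 + 3*j - 28)/(j - 1)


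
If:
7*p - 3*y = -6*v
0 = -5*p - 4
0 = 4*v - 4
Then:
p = -4/5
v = 1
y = 2/15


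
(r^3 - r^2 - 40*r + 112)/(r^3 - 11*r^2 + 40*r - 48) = (r + 7)/(r - 3)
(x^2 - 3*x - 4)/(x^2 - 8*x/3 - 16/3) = 3*(x + 1)/(3*x + 4)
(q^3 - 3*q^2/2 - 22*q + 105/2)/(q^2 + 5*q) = q - 13/2 + 21/(2*q)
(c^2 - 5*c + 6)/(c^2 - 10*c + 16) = (c - 3)/(c - 8)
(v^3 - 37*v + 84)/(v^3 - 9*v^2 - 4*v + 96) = (v^2 + 4*v - 21)/(v^2 - 5*v - 24)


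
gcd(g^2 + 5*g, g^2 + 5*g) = g^2 + 5*g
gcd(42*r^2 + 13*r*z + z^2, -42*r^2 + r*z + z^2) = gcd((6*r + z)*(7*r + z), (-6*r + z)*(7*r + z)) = 7*r + z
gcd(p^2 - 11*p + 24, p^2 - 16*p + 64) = p - 8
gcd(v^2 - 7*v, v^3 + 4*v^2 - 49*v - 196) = v - 7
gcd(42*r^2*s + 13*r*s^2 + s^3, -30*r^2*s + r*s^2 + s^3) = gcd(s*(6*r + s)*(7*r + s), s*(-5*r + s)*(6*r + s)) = 6*r*s + s^2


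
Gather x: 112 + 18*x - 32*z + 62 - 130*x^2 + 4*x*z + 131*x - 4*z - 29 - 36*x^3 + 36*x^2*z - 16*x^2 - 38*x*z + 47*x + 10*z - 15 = -36*x^3 + x^2*(36*z - 146) + x*(196 - 34*z) - 26*z + 130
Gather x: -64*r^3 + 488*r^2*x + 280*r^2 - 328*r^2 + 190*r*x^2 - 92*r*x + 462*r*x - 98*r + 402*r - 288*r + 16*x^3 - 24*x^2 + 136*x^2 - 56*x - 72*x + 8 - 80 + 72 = -64*r^3 - 48*r^2 + 16*r + 16*x^3 + x^2*(190*r + 112) + x*(488*r^2 + 370*r - 128)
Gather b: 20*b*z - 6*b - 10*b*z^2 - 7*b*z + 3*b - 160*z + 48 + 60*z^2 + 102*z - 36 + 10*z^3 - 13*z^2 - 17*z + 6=b*(-10*z^2 + 13*z - 3) + 10*z^3 + 47*z^2 - 75*z + 18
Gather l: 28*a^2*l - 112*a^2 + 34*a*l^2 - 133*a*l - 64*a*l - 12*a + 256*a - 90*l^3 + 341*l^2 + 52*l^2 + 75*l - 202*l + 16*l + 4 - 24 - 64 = -112*a^2 + 244*a - 90*l^3 + l^2*(34*a + 393) + l*(28*a^2 - 197*a - 111) - 84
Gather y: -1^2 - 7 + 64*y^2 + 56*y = 64*y^2 + 56*y - 8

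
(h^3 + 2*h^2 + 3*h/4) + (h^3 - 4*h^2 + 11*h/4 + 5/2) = 2*h^3 - 2*h^2 + 7*h/2 + 5/2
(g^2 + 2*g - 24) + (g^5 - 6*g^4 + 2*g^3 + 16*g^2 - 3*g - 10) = g^5 - 6*g^4 + 2*g^3 + 17*g^2 - g - 34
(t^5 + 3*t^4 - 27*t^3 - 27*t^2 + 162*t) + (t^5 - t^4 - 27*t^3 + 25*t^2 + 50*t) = 2*t^5 + 2*t^4 - 54*t^3 - 2*t^2 + 212*t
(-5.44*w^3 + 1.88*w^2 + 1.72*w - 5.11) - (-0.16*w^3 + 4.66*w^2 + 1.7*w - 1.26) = -5.28*w^3 - 2.78*w^2 + 0.02*w - 3.85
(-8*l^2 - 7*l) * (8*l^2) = -64*l^4 - 56*l^3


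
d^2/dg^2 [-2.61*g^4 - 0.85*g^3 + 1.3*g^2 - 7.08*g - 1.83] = -31.32*g^2 - 5.1*g + 2.6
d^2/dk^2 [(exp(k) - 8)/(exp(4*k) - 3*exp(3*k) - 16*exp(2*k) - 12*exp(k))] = (9*exp(7*k) - 161*exp(6*k) + 556*exp(5*k) + 1140*exp(4*k) - 4208*exp(3*k) - 8960*exp(2*k) - 4608*exp(k) - 1152)*exp(-k)/(exp(9*k) - 9*exp(8*k) - 21*exp(7*k) + 225*exp(6*k) + 552*exp(5*k) - 1476*exp(4*k) - 7120*exp(3*k) - 10512*exp(2*k) - 6912*exp(k) - 1728)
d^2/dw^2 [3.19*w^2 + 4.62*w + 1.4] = 6.38000000000000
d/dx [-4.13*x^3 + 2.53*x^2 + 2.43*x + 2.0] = -12.39*x^2 + 5.06*x + 2.43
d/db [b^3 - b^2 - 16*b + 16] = 3*b^2 - 2*b - 16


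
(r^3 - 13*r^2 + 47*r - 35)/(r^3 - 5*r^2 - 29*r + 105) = (r^2 - 6*r + 5)/(r^2 + 2*r - 15)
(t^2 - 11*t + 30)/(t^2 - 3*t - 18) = (t - 5)/(t + 3)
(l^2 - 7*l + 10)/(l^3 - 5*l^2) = (l - 2)/l^2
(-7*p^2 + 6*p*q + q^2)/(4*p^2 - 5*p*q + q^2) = (-7*p - q)/(4*p - q)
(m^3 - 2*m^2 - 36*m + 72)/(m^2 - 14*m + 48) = (m^2 + 4*m - 12)/(m - 8)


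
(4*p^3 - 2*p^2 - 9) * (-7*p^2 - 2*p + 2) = -28*p^5 + 6*p^4 + 12*p^3 + 59*p^2 + 18*p - 18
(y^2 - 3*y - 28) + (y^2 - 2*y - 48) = 2*y^2 - 5*y - 76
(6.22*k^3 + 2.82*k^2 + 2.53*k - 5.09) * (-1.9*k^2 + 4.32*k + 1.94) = -11.818*k^5 + 21.5124*k^4 + 19.4422*k^3 + 26.0714*k^2 - 17.0806*k - 9.8746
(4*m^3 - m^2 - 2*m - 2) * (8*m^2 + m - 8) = 32*m^5 - 4*m^4 - 49*m^3 - 10*m^2 + 14*m + 16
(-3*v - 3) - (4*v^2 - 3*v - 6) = 3 - 4*v^2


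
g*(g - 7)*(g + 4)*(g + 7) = g^4 + 4*g^3 - 49*g^2 - 196*g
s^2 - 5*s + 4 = (s - 4)*(s - 1)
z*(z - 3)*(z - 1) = z^3 - 4*z^2 + 3*z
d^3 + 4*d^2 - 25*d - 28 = (d - 4)*(d + 1)*(d + 7)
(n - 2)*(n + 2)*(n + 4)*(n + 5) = n^4 + 9*n^3 + 16*n^2 - 36*n - 80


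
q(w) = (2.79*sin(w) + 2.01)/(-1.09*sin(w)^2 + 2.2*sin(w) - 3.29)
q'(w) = (2.18*sin(w)*cos(w) - 2.2*cos(w))*(2.79*sin(w) + 2.01)/(-1.09*sin(w)^2 + 2.2*sin(w) - 3.29)^2 + 2.79*cos(w)/(-1.09*sin(w)^2 + 2.2*sin(w) - 3.29)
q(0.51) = -1.36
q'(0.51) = -1.53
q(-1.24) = 0.10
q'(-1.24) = -0.12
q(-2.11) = 0.06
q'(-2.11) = 0.22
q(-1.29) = 0.10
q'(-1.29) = -0.10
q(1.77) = -2.18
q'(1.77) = 0.27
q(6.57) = -1.02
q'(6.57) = -1.53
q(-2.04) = 0.08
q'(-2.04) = 0.18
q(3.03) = -0.76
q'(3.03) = 1.39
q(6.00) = -0.31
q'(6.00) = -0.88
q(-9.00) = -0.20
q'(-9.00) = 0.71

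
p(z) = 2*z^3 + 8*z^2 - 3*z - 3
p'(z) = 6*z^2 + 16*z - 3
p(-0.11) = -2.58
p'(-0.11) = -4.69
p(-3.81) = 13.95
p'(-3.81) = 23.14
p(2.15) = 47.41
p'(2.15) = 59.14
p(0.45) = -2.55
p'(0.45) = 5.42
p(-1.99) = 18.89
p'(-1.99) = -11.08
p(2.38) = 62.14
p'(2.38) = 69.07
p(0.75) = 0.09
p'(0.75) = 12.38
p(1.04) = 4.78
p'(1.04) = 20.13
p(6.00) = 699.00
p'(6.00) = 309.00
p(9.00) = 2076.00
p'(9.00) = 627.00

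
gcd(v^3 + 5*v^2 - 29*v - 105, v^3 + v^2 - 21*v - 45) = v^2 - 2*v - 15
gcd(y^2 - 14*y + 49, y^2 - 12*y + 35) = y - 7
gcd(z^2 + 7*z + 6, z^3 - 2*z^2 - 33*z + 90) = z + 6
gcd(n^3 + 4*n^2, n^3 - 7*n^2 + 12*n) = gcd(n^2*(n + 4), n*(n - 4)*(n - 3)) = n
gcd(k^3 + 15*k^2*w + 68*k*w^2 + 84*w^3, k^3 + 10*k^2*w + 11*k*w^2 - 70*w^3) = k + 7*w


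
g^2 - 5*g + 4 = (g - 4)*(g - 1)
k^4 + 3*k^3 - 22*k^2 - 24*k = k*(k - 4)*(k + 1)*(k + 6)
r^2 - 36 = (r - 6)*(r + 6)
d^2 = d^2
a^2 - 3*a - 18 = (a - 6)*(a + 3)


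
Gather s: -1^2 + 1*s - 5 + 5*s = 6*s - 6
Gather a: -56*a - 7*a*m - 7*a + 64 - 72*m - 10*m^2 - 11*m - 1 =a*(-7*m - 63) - 10*m^2 - 83*m + 63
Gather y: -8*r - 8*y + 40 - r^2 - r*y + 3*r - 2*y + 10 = -r^2 - 5*r + y*(-r - 10) + 50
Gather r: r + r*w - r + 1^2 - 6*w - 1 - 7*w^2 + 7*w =r*w - 7*w^2 + w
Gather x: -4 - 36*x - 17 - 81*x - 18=-117*x - 39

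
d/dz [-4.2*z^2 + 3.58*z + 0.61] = 3.58 - 8.4*z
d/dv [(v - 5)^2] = 2*v - 10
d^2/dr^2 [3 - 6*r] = 0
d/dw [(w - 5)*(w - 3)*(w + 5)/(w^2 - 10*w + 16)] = (w^4 - 20*w^3 + 103*w^2 - 246*w + 350)/(w^4 - 20*w^3 + 132*w^2 - 320*w + 256)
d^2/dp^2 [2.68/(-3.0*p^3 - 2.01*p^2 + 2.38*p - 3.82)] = ((48.24*p + 10.7736)*(3.0*p^3 + 2.01*p^2 - 2.38*p + 3.82) - 2.68*(9.0*p^2 + 4.02*p - 2.38)*(18.0*p^2 + 8.04*p - 4.76))/(3.0*p^3 + 2.01*p^2 - 2.38*p + 3.82)^3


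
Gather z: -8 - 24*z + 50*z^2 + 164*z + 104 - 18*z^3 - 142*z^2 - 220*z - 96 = -18*z^3 - 92*z^2 - 80*z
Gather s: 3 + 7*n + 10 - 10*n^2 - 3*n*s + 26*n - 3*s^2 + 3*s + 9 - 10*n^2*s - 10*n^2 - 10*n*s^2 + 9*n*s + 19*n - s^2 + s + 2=-20*n^2 + 52*n + s^2*(-10*n - 4) + s*(-10*n^2 + 6*n + 4) + 24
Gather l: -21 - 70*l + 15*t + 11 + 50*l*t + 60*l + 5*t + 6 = l*(50*t - 10) + 20*t - 4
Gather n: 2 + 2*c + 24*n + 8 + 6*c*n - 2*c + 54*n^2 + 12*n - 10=54*n^2 + n*(6*c + 36)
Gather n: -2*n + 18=18 - 2*n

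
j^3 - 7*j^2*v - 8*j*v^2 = j*(j - 8*v)*(j + v)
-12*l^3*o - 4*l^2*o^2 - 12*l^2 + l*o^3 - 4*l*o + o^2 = (-6*l + o)*(2*l + o)*(l*o + 1)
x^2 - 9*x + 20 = (x - 5)*(x - 4)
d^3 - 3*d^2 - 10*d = d*(d - 5)*(d + 2)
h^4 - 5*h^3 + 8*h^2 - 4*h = h*(h - 2)^2*(h - 1)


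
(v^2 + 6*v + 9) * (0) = 0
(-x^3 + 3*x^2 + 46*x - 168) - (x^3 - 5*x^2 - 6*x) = -2*x^3 + 8*x^2 + 52*x - 168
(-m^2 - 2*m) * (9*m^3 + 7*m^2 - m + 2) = -9*m^5 - 25*m^4 - 13*m^3 - 4*m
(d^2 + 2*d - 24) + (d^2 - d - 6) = 2*d^2 + d - 30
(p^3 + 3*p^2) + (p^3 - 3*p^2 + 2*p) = 2*p^3 + 2*p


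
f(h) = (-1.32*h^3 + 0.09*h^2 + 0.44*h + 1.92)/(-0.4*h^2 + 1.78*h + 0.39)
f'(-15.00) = 3.13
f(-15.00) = -38.44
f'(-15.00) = 3.13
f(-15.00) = -38.44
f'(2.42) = -9.90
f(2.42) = -6.45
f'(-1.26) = 0.57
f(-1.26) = -1.67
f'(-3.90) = 2.34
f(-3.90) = -6.32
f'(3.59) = -54.07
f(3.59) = -34.72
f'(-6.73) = 2.77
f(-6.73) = -13.65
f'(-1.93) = 1.47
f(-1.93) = -2.40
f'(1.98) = -6.02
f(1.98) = -3.03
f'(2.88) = -17.49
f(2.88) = -12.55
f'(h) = (0.8*h - 1.78)*(-1.32*h^3 + 0.09*h^2 + 0.44*h + 1.92)/(-0.4*h^2 + 1.78*h + 0.39)^2 + (-3.96*h^2 + 0.18*h + 0.44)/(-0.4*h^2 + 1.78*h + 0.39) = (0.528*h^4 - 4.6992*h^3 - 1.2082*h^2 + 1.6062*h - 3.246)/(0.16*h^4 - 1.424*h^3 + 2.8564*h^2 + 1.3884*h + 0.1521)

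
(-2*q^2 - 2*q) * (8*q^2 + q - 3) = -16*q^4 - 18*q^3 + 4*q^2 + 6*q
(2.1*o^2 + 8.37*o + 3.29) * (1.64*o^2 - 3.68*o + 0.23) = 3.444*o^4 + 5.9988*o^3 - 24.923*o^2 - 10.1821*o + 0.7567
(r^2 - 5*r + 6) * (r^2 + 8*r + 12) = r^4 + 3*r^3 - 22*r^2 - 12*r + 72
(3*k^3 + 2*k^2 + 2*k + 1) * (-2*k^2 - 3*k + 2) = -6*k^5 - 13*k^4 - 4*k^3 - 4*k^2 + k + 2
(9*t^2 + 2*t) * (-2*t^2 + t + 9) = -18*t^4 + 5*t^3 + 83*t^2 + 18*t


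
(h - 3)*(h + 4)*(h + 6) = h^3 + 7*h^2 - 6*h - 72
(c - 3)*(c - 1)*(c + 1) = c^3 - 3*c^2 - c + 3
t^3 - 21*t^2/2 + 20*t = t*(t - 8)*(t - 5/2)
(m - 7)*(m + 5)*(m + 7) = m^3 + 5*m^2 - 49*m - 245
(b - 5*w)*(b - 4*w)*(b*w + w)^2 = b^4*w^2 - 9*b^3*w^3 + 2*b^3*w^2 + 20*b^2*w^4 - 18*b^2*w^3 + b^2*w^2 + 40*b*w^4 - 9*b*w^3 + 20*w^4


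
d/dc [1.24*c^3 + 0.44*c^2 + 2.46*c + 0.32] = 3.72*c^2 + 0.88*c + 2.46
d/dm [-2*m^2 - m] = -4*m - 1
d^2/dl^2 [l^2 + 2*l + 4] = 2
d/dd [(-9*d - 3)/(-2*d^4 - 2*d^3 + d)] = (-54*d^4 - 60*d^3 - 18*d^2 + 3)/(4*d^8 + 8*d^7 + 4*d^6 - 4*d^5 - 4*d^4 + d^2)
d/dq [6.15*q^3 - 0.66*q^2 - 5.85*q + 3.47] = 18.45*q^2 - 1.32*q - 5.85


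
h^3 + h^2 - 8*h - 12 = (h - 3)*(h + 2)^2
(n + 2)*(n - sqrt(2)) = n^2 - sqrt(2)*n + 2*n - 2*sqrt(2)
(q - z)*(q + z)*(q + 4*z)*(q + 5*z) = q^4 + 9*q^3*z + 19*q^2*z^2 - 9*q*z^3 - 20*z^4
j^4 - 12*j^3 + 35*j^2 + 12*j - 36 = (j - 6)^2*(j - 1)*(j + 1)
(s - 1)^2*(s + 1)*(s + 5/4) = s^4 + s^3/4 - 9*s^2/4 - s/4 + 5/4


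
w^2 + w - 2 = (w - 1)*(w + 2)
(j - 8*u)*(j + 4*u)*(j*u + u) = j^3*u - 4*j^2*u^2 + j^2*u - 32*j*u^3 - 4*j*u^2 - 32*u^3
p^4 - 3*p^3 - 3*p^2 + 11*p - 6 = (p - 3)*(p - 1)^2*(p + 2)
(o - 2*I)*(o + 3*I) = o^2 + I*o + 6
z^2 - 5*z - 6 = (z - 6)*(z + 1)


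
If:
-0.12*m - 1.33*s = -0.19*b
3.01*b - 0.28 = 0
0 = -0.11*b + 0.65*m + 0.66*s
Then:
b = 0.09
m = 0.00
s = 0.01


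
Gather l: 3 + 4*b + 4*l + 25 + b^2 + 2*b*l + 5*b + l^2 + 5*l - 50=b^2 + 9*b + l^2 + l*(2*b + 9) - 22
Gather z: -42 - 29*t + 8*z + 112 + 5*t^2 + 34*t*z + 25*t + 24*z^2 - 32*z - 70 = 5*t^2 - 4*t + 24*z^2 + z*(34*t - 24)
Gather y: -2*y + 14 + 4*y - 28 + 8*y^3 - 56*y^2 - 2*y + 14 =8*y^3 - 56*y^2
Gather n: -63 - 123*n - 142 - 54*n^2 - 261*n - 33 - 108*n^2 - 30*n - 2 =-162*n^2 - 414*n - 240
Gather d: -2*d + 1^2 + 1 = 2 - 2*d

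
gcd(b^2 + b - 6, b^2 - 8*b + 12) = b - 2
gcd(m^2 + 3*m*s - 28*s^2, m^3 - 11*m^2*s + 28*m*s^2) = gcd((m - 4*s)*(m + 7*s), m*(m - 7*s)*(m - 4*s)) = -m + 4*s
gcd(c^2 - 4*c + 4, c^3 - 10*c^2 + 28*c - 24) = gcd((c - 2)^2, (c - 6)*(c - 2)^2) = c^2 - 4*c + 4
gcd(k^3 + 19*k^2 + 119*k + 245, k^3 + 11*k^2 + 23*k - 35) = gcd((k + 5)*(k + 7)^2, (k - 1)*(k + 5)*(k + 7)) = k^2 + 12*k + 35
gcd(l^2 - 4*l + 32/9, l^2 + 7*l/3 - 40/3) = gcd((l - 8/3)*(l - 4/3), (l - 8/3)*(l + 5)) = l - 8/3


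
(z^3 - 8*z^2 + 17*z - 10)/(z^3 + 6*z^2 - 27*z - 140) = (z^2 - 3*z + 2)/(z^2 + 11*z + 28)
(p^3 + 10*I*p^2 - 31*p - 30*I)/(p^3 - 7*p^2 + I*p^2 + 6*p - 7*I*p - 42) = (p^2 + 7*I*p - 10)/(p^2 - p*(7 + 2*I) + 14*I)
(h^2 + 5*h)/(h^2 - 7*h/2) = 2*(h + 5)/(2*h - 7)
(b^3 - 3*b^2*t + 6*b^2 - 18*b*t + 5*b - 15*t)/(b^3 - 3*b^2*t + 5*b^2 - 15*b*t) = (b + 1)/b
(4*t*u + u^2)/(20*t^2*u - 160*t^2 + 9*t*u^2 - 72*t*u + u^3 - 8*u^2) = u/(5*t*u - 40*t + u^2 - 8*u)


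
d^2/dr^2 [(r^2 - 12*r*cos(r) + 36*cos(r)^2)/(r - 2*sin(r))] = 2*((r - 2*sin(r))^2*(6*r*cos(r) + 72*sin(r)^2 + 12*sin(r) - 35) + (r - 2*sin(r))*(-(r - 6*cos(r))^2*sin(r) + 2*(2*cos(r) - 1)*(6*r*sin(r) + r - 18*sin(2*r) - 6*cos(r))) + (r - 6*cos(r))^2*(2*cos(r) - 1)^2)/(r - 2*sin(r))^3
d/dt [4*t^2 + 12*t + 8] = 8*t + 12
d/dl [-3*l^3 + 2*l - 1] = 2 - 9*l^2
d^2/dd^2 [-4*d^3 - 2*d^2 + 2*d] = -24*d - 4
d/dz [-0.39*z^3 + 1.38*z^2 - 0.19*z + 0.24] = -1.17*z^2 + 2.76*z - 0.19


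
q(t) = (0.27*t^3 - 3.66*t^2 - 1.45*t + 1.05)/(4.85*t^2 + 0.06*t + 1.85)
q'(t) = (-9.7*t - 0.06)*(0.27*t^3 - 3.66*t^2 - 1.45*t + 1.05)/(4.85*t^2 + 0.06*t + 1.85)^2 + (0.81*t^2 - 7.32*t - 1.45)/(4.85*t^2 + 0.06*t + 1.85) = (1.3095*t^4 + 0.0324000000000026*t^3 + 8.3114*t^2 - 23.727*t - 2.7455)/(23.5225*t^4 + 0.582*t^3 + 17.9486*t^2 + 0.222*t + 3.4225)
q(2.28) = -0.66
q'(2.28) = 0.03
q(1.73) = -0.67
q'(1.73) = -0.03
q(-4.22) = -0.89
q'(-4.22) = 0.09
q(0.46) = -0.13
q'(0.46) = -1.40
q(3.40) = -0.61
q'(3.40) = 0.06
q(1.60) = -0.66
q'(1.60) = -0.05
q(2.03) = -0.67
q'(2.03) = 0.01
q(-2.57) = -0.71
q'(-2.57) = 0.15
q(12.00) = -0.11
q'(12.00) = 0.06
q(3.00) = -0.63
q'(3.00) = 0.05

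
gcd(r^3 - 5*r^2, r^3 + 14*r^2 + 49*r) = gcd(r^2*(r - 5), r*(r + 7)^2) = r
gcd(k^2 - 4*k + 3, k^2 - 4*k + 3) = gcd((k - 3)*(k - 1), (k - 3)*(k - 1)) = k^2 - 4*k + 3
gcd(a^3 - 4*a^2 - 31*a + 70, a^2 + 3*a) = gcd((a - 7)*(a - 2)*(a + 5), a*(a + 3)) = 1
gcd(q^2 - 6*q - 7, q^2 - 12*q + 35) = q - 7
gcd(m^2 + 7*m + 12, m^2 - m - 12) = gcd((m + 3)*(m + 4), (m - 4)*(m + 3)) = m + 3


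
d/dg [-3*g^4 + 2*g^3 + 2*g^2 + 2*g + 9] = -12*g^3 + 6*g^2 + 4*g + 2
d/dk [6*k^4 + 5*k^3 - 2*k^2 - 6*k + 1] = 24*k^3 + 15*k^2 - 4*k - 6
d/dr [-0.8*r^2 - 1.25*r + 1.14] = -1.6*r - 1.25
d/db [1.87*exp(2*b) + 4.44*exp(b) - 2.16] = (3.74*exp(b) + 4.44)*exp(b)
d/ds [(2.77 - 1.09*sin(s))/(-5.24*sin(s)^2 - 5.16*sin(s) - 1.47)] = (-5.7116*sin(s)^2 + 29.0296*sin(s) + 15.8955)*cos(s)/(27.4576*sin(s)^4 + 54.0768*sin(s)^3 + 42.0312*sin(s)^2 + 15.1704*sin(s) + 2.1609)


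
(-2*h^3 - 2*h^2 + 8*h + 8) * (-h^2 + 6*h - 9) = 2*h^5 - 10*h^4 - 2*h^3 + 58*h^2 - 24*h - 72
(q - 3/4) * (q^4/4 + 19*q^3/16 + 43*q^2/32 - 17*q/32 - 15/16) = q^5/4 + q^4 + 29*q^3/64 - 197*q^2/128 - 69*q/128 + 45/64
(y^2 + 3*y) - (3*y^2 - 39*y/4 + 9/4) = -2*y^2 + 51*y/4 - 9/4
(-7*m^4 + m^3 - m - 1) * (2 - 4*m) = 28*m^5 - 18*m^4 + 2*m^3 + 4*m^2 + 2*m - 2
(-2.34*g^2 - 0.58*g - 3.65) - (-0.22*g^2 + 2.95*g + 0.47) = -2.12*g^2 - 3.53*g - 4.12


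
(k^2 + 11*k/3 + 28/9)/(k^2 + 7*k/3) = (k + 4/3)/k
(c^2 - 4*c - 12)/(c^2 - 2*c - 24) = (c + 2)/(c + 4)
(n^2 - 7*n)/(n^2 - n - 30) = n*(7 - n)/(-n^2 + n + 30)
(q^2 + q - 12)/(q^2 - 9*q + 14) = (q^2 + q - 12)/(q^2 - 9*q + 14)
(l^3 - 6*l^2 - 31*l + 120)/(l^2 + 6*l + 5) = (l^2 - 11*l + 24)/(l + 1)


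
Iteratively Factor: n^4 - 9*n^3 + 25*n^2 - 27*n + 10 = (n - 1)*(n^3 - 8*n^2 + 17*n - 10) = (n - 1)^2*(n^2 - 7*n + 10) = (n - 2)*(n - 1)^2*(n - 5)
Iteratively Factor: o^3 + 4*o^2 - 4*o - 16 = (o + 2)*(o^2 + 2*o - 8) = (o + 2)*(o + 4)*(o - 2)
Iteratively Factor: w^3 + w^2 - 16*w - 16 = (w + 4)*(w^2 - 3*w - 4) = (w - 4)*(w + 4)*(w + 1)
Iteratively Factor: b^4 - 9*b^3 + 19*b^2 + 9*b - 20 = (b - 4)*(b^3 - 5*b^2 - b + 5) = (b - 4)*(b - 1)*(b^2 - 4*b - 5) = (b - 4)*(b - 1)*(b + 1)*(b - 5)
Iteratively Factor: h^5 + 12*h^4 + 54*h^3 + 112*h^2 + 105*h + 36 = (h + 1)*(h^4 + 11*h^3 + 43*h^2 + 69*h + 36) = (h + 1)^2*(h^3 + 10*h^2 + 33*h + 36) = (h + 1)^2*(h + 4)*(h^2 + 6*h + 9) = (h + 1)^2*(h + 3)*(h + 4)*(h + 3)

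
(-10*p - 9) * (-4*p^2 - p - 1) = 40*p^3 + 46*p^2 + 19*p + 9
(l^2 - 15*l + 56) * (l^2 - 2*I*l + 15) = l^4 - 15*l^3 - 2*I*l^3 + 71*l^2 + 30*I*l^2 - 225*l - 112*I*l + 840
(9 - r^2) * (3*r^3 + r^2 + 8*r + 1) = -3*r^5 - r^4 + 19*r^3 + 8*r^2 + 72*r + 9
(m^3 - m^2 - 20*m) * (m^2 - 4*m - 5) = m^5 - 5*m^4 - 21*m^3 + 85*m^2 + 100*m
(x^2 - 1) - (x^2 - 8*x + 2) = 8*x - 3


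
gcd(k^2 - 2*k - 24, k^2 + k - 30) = 1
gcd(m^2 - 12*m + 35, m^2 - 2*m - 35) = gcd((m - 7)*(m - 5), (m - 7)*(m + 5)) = m - 7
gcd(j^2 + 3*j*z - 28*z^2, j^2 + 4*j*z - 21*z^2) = j + 7*z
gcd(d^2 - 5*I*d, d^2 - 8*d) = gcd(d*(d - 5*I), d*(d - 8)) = d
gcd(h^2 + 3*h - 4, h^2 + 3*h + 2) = 1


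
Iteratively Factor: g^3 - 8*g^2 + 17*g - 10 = (g - 5)*(g^2 - 3*g + 2) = (g - 5)*(g - 1)*(g - 2)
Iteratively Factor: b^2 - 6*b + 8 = (b - 2)*(b - 4)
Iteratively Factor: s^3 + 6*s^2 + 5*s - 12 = (s - 1)*(s^2 + 7*s + 12) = (s - 1)*(s + 3)*(s + 4)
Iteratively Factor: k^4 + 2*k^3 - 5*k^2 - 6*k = (k + 1)*(k^3 + k^2 - 6*k) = (k + 1)*(k + 3)*(k^2 - 2*k) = (k - 2)*(k + 1)*(k + 3)*(k)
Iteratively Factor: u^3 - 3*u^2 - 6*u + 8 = (u - 1)*(u^2 - 2*u - 8) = (u - 1)*(u + 2)*(u - 4)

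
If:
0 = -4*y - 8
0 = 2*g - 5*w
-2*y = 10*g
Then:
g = 2/5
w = 4/25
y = -2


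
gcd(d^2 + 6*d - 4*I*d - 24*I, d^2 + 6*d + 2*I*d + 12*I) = d + 6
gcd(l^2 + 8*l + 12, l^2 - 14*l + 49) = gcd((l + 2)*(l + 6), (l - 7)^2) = 1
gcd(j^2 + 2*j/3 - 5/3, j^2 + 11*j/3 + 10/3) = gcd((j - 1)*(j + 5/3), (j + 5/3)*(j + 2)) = j + 5/3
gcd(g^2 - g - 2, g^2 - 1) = g + 1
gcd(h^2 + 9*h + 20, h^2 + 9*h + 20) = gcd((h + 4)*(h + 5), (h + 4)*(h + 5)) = h^2 + 9*h + 20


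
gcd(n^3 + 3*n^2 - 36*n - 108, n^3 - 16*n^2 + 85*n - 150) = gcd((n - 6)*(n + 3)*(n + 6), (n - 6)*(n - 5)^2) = n - 6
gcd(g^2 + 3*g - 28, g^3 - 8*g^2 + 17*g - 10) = 1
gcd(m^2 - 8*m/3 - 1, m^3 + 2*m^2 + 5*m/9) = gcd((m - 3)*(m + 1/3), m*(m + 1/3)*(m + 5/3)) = m + 1/3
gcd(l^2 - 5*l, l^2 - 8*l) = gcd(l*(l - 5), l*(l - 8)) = l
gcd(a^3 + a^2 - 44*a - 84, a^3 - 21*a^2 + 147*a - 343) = a - 7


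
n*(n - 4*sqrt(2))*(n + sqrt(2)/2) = n^3 - 7*sqrt(2)*n^2/2 - 4*n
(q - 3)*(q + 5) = q^2 + 2*q - 15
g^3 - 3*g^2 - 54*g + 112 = (g - 8)*(g - 2)*(g + 7)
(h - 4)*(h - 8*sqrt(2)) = h^2 - 8*sqrt(2)*h - 4*h + 32*sqrt(2)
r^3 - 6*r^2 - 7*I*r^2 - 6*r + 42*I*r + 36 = (r - 6)*(r - 6*I)*(r - I)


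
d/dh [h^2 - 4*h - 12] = 2*h - 4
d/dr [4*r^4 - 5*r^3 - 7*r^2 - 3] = r*(16*r^2 - 15*r - 14)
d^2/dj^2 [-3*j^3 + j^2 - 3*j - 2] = 2 - 18*j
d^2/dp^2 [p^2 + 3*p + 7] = 2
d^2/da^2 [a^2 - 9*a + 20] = 2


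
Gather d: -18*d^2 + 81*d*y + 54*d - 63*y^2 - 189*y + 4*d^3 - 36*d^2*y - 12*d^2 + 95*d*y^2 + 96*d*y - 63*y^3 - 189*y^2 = 4*d^3 + d^2*(-36*y - 30) + d*(95*y^2 + 177*y + 54) - 63*y^3 - 252*y^2 - 189*y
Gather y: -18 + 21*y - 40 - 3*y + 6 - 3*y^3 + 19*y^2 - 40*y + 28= -3*y^3 + 19*y^2 - 22*y - 24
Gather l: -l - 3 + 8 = 5 - l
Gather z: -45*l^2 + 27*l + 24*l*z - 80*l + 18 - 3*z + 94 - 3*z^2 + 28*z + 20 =-45*l^2 - 53*l - 3*z^2 + z*(24*l + 25) + 132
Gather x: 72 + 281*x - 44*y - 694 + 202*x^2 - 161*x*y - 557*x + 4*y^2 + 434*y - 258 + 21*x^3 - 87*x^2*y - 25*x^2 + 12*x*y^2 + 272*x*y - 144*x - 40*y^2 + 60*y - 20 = 21*x^3 + x^2*(177 - 87*y) + x*(12*y^2 + 111*y - 420) - 36*y^2 + 450*y - 900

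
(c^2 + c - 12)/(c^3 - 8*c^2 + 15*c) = (c + 4)/(c*(c - 5))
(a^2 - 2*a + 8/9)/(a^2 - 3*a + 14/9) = (3*a - 4)/(3*a - 7)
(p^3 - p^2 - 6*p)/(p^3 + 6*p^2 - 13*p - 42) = p/(p + 7)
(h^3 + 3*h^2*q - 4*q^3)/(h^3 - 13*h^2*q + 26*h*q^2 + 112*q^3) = (h^2 + h*q - 2*q^2)/(h^2 - 15*h*q + 56*q^2)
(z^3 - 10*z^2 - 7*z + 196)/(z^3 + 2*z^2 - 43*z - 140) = (z - 7)/(z + 5)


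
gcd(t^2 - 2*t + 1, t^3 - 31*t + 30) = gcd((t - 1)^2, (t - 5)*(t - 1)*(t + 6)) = t - 1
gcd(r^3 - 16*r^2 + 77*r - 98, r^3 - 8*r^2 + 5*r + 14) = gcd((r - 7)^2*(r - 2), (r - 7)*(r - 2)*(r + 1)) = r^2 - 9*r + 14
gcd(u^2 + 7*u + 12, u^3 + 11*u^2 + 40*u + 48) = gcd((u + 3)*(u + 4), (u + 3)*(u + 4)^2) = u^2 + 7*u + 12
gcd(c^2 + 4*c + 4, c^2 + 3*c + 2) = c + 2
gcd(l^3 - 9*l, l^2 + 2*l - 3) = l + 3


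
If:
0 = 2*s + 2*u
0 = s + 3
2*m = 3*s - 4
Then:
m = -13/2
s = -3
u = 3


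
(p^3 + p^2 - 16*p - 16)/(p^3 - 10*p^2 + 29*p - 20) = (p^2 + 5*p + 4)/(p^2 - 6*p + 5)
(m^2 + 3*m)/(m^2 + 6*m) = (m + 3)/(m + 6)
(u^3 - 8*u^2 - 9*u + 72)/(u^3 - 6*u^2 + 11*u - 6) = (u^2 - 5*u - 24)/(u^2 - 3*u + 2)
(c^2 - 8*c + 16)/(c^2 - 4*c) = (c - 4)/c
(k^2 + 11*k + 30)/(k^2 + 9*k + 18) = (k + 5)/(k + 3)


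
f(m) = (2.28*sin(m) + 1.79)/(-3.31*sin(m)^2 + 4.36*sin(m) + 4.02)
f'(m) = (6.62*sin(m)*cos(m) - 4.36*cos(m))*(2.28*sin(m) + 1.79)/(-3.31*sin(m)^2 + 4.36*sin(m) + 4.02)^2 + 2.28*cos(m)/(-3.31*sin(m)^2 + 4.36*sin(m) + 4.02)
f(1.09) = 0.72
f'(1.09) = 0.29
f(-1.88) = 0.12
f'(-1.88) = 0.10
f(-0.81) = -0.16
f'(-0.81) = -2.94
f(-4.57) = 0.79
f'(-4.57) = -0.11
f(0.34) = 0.50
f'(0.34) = 0.22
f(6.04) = 0.45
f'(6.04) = -0.13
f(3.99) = -0.07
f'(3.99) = 1.75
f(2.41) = 0.61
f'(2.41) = -0.32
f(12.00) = 0.78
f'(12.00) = -4.50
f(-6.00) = 0.49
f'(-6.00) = 0.20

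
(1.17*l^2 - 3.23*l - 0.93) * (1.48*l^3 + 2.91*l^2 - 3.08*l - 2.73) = 1.7316*l^5 - 1.3757*l^4 - 14.3793*l^3 + 4.048*l^2 + 11.6823*l + 2.5389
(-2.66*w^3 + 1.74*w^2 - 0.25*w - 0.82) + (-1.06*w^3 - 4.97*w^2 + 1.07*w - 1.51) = -3.72*w^3 - 3.23*w^2 + 0.82*w - 2.33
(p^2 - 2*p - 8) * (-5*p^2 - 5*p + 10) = -5*p^4 + 5*p^3 + 60*p^2 + 20*p - 80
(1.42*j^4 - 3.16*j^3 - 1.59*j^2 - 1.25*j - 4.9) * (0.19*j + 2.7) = 0.2698*j^5 + 3.2336*j^4 - 8.8341*j^3 - 4.5305*j^2 - 4.306*j - 13.23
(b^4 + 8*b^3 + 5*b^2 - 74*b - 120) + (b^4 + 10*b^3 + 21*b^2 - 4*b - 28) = 2*b^4 + 18*b^3 + 26*b^2 - 78*b - 148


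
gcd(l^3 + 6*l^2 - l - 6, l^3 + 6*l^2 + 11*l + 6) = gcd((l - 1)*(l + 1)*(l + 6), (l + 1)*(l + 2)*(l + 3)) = l + 1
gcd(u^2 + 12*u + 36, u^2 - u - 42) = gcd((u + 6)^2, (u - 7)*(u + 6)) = u + 6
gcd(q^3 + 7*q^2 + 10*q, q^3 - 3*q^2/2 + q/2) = q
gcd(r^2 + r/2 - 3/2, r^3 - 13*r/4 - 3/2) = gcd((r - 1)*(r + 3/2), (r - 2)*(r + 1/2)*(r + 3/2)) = r + 3/2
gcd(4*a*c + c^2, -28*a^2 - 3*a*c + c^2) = 4*a + c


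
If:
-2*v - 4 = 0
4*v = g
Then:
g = -8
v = -2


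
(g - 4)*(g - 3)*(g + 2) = g^3 - 5*g^2 - 2*g + 24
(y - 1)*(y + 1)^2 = y^3 + y^2 - y - 1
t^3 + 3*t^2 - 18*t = t*(t - 3)*(t + 6)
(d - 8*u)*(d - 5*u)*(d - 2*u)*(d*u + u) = d^4*u - 15*d^3*u^2 + d^3*u + 66*d^2*u^3 - 15*d^2*u^2 - 80*d*u^4 + 66*d*u^3 - 80*u^4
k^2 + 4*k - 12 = (k - 2)*(k + 6)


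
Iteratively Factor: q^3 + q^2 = (q)*(q^2 + q) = q*(q + 1)*(q)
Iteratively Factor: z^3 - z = (z + 1)*(z^2 - z) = (z - 1)*(z + 1)*(z)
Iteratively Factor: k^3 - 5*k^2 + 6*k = (k - 3)*(k^2 - 2*k) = k*(k - 3)*(k - 2)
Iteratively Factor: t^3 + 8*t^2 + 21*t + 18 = (t + 2)*(t^2 + 6*t + 9) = (t + 2)*(t + 3)*(t + 3)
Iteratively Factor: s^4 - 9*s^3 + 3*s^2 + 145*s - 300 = (s + 4)*(s^3 - 13*s^2 + 55*s - 75) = (s - 3)*(s + 4)*(s^2 - 10*s + 25) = (s - 5)*(s - 3)*(s + 4)*(s - 5)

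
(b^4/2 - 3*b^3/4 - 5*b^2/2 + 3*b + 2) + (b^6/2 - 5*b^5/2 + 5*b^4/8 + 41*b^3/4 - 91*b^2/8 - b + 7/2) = b^6/2 - 5*b^5/2 + 9*b^4/8 + 19*b^3/2 - 111*b^2/8 + 2*b + 11/2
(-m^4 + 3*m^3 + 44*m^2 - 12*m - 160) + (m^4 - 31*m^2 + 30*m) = 3*m^3 + 13*m^2 + 18*m - 160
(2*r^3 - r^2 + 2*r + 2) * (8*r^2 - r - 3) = 16*r^5 - 10*r^4 + 11*r^3 + 17*r^2 - 8*r - 6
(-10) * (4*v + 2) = -40*v - 20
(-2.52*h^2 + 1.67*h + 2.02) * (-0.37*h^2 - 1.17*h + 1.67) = 0.9324*h^4 + 2.3305*h^3 - 6.9097*h^2 + 0.4255*h + 3.3734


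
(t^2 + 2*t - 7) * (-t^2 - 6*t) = -t^4 - 8*t^3 - 5*t^2 + 42*t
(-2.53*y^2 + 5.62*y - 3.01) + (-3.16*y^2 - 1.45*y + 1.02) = -5.69*y^2 + 4.17*y - 1.99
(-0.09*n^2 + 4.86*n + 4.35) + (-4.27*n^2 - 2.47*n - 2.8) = -4.36*n^2 + 2.39*n + 1.55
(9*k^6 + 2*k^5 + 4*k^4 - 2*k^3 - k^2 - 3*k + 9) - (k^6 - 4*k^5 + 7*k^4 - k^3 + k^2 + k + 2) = 8*k^6 + 6*k^5 - 3*k^4 - k^3 - 2*k^2 - 4*k + 7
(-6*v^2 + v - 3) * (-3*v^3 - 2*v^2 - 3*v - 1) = 18*v^5 + 9*v^4 + 25*v^3 + 9*v^2 + 8*v + 3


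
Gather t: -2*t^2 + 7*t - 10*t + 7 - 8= -2*t^2 - 3*t - 1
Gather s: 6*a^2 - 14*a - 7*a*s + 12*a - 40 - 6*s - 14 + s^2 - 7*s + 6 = 6*a^2 - 2*a + s^2 + s*(-7*a - 13) - 48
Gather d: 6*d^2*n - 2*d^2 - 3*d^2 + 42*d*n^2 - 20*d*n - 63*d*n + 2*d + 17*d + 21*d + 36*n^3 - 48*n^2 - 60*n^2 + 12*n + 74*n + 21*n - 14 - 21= d^2*(6*n - 5) + d*(42*n^2 - 83*n + 40) + 36*n^3 - 108*n^2 + 107*n - 35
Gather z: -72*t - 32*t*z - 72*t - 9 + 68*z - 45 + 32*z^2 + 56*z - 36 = -144*t + 32*z^2 + z*(124 - 32*t) - 90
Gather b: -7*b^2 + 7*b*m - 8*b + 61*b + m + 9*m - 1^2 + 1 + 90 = -7*b^2 + b*(7*m + 53) + 10*m + 90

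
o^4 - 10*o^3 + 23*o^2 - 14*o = o*(o - 7)*(o - 2)*(o - 1)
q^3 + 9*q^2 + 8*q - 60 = (q - 2)*(q + 5)*(q + 6)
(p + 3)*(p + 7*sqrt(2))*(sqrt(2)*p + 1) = sqrt(2)*p^3 + 3*sqrt(2)*p^2 + 15*p^2 + 7*sqrt(2)*p + 45*p + 21*sqrt(2)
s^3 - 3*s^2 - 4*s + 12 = (s - 3)*(s - 2)*(s + 2)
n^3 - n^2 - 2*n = n*(n - 2)*(n + 1)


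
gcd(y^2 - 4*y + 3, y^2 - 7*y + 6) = y - 1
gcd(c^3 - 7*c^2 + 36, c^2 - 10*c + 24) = c - 6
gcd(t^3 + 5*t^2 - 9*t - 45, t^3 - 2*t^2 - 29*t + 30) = t + 5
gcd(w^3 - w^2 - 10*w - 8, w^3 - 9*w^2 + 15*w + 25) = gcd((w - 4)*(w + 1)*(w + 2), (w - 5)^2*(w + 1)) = w + 1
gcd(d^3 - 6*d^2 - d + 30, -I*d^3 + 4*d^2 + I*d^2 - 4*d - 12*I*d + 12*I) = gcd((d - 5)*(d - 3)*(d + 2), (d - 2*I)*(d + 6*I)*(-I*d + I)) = 1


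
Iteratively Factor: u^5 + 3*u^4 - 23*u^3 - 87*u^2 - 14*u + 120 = (u + 4)*(u^4 - u^3 - 19*u^2 - 11*u + 30) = (u + 2)*(u + 4)*(u^3 - 3*u^2 - 13*u + 15) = (u + 2)*(u + 3)*(u + 4)*(u^2 - 6*u + 5) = (u - 1)*(u + 2)*(u + 3)*(u + 4)*(u - 5)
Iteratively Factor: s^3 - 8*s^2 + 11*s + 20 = (s + 1)*(s^2 - 9*s + 20) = (s - 4)*(s + 1)*(s - 5)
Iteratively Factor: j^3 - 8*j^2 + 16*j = (j)*(j^2 - 8*j + 16) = j*(j - 4)*(j - 4)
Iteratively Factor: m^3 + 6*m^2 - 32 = (m - 2)*(m^2 + 8*m + 16) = (m - 2)*(m + 4)*(m + 4)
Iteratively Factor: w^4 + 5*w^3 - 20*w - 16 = (w - 2)*(w^3 + 7*w^2 + 14*w + 8) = (w - 2)*(w + 4)*(w^2 + 3*w + 2) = (w - 2)*(w + 2)*(w + 4)*(w + 1)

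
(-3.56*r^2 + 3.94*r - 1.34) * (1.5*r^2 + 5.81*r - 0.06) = -5.34*r^4 - 14.7736*r^3 + 21.095*r^2 - 8.0218*r + 0.0804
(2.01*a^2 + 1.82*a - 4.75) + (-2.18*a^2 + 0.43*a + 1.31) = -0.17*a^2 + 2.25*a - 3.44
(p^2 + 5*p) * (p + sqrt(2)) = p^3 + sqrt(2)*p^2 + 5*p^2 + 5*sqrt(2)*p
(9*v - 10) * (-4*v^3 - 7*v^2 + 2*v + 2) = -36*v^4 - 23*v^3 + 88*v^2 - 2*v - 20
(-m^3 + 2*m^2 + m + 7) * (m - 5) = -m^4 + 7*m^3 - 9*m^2 + 2*m - 35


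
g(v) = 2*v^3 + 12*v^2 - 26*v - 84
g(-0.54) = -66.78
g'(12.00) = 1126.00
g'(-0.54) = -37.21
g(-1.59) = -20.36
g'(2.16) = 53.83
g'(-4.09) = -23.79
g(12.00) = 4788.00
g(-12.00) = -1500.00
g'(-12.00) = 550.00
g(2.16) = -64.02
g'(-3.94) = -27.42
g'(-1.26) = -46.71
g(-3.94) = 82.40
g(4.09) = 147.23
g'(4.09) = 172.53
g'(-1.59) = -48.99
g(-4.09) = 86.24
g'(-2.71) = -46.98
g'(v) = 6*v^2 + 24*v - 26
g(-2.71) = 34.78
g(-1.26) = -36.19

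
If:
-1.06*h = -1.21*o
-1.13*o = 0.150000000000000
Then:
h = -0.15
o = -0.13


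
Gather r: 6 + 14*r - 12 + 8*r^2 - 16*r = 8*r^2 - 2*r - 6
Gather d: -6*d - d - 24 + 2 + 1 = -7*d - 21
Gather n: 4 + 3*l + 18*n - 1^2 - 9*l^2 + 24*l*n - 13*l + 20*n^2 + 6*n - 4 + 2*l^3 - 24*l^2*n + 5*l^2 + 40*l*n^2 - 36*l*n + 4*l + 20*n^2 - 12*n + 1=2*l^3 - 4*l^2 - 6*l + n^2*(40*l + 40) + n*(-24*l^2 - 12*l + 12)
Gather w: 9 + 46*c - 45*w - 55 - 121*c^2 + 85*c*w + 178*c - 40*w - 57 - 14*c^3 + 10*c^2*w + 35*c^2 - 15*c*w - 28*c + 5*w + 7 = -14*c^3 - 86*c^2 + 196*c + w*(10*c^2 + 70*c - 80) - 96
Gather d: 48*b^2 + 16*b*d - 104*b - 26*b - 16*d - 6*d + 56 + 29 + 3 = 48*b^2 - 130*b + d*(16*b - 22) + 88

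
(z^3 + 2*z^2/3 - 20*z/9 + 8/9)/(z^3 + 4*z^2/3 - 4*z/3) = (z - 2/3)/z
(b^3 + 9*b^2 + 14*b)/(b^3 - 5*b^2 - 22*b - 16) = b*(b + 7)/(b^2 - 7*b - 8)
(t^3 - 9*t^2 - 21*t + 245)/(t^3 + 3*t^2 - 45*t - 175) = (t - 7)/(t + 5)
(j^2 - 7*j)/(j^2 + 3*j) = (j - 7)/(j + 3)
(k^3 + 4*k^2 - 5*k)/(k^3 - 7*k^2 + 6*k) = (k + 5)/(k - 6)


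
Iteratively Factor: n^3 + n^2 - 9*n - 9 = (n - 3)*(n^2 + 4*n + 3) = (n - 3)*(n + 3)*(n + 1)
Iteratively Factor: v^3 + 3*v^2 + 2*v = (v + 2)*(v^2 + v) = v*(v + 2)*(v + 1)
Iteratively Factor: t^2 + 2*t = (t)*(t + 2)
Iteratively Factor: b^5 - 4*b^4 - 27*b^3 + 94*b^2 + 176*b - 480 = (b + 3)*(b^4 - 7*b^3 - 6*b^2 + 112*b - 160) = (b - 4)*(b + 3)*(b^3 - 3*b^2 - 18*b + 40) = (b - 4)*(b + 3)*(b + 4)*(b^2 - 7*b + 10) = (b - 5)*(b - 4)*(b + 3)*(b + 4)*(b - 2)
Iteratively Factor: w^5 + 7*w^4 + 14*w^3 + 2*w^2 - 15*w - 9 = (w + 1)*(w^4 + 6*w^3 + 8*w^2 - 6*w - 9) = (w - 1)*(w + 1)*(w^3 + 7*w^2 + 15*w + 9) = (w - 1)*(w + 1)^2*(w^2 + 6*w + 9) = (w - 1)*(w + 1)^2*(w + 3)*(w + 3)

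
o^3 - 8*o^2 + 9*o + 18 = (o - 6)*(o - 3)*(o + 1)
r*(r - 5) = r^2 - 5*r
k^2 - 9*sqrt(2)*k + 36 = (k - 6*sqrt(2))*(k - 3*sqrt(2))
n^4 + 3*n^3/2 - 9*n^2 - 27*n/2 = n*(n - 3)*(n + 3/2)*(n + 3)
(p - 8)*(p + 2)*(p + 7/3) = p^3 - 11*p^2/3 - 30*p - 112/3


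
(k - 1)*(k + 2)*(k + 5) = k^3 + 6*k^2 + 3*k - 10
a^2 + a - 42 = (a - 6)*(a + 7)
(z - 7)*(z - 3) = z^2 - 10*z + 21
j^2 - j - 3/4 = (j - 3/2)*(j + 1/2)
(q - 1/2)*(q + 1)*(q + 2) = q^3 + 5*q^2/2 + q/2 - 1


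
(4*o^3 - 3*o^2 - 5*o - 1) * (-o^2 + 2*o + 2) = -4*o^5 + 11*o^4 + 7*o^3 - 15*o^2 - 12*o - 2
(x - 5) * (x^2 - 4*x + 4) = x^3 - 9*x^2 + 24*x - 20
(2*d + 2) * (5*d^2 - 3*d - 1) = 10*d^3 + 4*d^2 - 8*d - 2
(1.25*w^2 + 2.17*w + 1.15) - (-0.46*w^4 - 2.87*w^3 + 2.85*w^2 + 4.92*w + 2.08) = 0.46*w^4 + 2.87*w^3 - 1.6*w^2 - 2.75*w - 0.93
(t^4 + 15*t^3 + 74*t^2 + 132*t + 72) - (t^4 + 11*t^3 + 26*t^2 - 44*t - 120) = 4*t^3 + 48*t^2 + 176*t + 192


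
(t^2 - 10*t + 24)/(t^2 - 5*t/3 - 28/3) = 3*(t - 6)/(3*t + 7)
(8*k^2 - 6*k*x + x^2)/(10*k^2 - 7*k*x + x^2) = (-4*k + x)/(-5*k + x)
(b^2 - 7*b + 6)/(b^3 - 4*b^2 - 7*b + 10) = (b - 6)/(b^2 - 3*b - 10)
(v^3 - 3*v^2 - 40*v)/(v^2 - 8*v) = v + 5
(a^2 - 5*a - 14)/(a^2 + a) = (a^2 - 5*a - 14)/(a*(a + 1))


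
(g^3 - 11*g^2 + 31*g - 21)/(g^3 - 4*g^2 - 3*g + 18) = (g^2 - 8*g + 7)/(g^2 - g - 6)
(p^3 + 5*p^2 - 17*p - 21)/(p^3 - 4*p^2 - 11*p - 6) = (p^2 + 4*p - 21)/(p^2 - 5*p - 6)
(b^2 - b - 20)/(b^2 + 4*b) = (b - 5)/b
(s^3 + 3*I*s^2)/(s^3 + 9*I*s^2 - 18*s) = s/(s + 6*I)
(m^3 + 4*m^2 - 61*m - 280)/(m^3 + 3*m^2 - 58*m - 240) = (m + 7)/(m + 6)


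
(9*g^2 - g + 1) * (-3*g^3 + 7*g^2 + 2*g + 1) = -27*g^5 + 66*g^4 + 8*g^3 + 14*g^2 + g + 1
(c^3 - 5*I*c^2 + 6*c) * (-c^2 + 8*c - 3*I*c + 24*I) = -c^5 + 8*c^4 + 2*I*c^4 - 21*c^3 - 16*I*c^3 + 168*c^2 - 18*I*c^2 + 144*I*c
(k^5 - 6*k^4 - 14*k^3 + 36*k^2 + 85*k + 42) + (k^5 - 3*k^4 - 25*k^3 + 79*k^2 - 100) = 2*k^5 - 9*k^4 - 39*k^3 + 115*k^2 + 85*k - 58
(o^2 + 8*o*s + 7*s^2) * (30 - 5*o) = -5*o^3 - 40*o^2*s + 30*o^2 - 35*o*s^2 + 240*o*s + 210*s^2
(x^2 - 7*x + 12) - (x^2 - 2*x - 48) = 60 - 5*x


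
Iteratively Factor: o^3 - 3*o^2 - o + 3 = (o - 3)*(o^2 - 1) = (o - 3)*(o - 1)*(o + 1)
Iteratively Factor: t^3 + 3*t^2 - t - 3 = (t + 3)*(t^2 - 1) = (t + 1)*(t + 3)*(t - 1)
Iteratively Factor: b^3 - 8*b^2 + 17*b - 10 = (b - 1)*(b^2 - 7*b + 10) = (b - 5)*(b - 1)*(b - 2)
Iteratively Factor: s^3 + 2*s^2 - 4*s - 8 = (s + 2)*(s^2 - 4) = (s + 2)^2*(s - 2)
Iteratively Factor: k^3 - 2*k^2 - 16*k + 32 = (k + 4)*(k^2 - 6*k + 8) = (k - 4)*(k + 4)*(k - 2)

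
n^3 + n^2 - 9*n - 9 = (n - 3)*(n + 1)*(n + 3)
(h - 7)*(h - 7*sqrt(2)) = h^2 - 7*sqrt(2)*h - 7*h + 49*sqrt(2)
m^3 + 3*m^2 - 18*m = m*(m - 3)*(m + 6)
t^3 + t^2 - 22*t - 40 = (t - 5)*(t + 2)*(t + 4)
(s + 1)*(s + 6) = s^2 + 7*s + 6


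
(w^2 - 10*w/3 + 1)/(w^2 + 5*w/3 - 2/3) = (w - 3)/(w + 2)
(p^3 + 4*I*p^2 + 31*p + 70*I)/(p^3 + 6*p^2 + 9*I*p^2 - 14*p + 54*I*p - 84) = (p - 5*I)/(p + 6)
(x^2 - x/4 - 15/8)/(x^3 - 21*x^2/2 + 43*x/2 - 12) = (x + 5/4)/(x^2 - 9*x + 8)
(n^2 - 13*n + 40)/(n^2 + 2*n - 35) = (n - 8)/(n + 7)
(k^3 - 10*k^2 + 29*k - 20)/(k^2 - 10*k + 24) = (k^2 - 6*k + 5)/(k - 6)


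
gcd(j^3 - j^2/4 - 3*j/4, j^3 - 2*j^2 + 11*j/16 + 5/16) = j - 1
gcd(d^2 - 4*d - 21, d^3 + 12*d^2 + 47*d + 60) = d + 3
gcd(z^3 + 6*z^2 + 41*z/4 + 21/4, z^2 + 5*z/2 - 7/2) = z + 7/2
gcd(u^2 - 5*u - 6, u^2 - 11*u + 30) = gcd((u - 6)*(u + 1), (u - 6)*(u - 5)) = u - 6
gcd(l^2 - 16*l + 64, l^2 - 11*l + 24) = l - 8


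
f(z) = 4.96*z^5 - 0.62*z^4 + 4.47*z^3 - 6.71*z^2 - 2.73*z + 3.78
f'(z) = 24.8*z^4 - 2.48*z^3 + 13.41*z^2 - 13.42*z - 2.73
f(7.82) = 144440.38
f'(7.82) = 92268.89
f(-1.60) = -83.41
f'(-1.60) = 225.76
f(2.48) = 465.78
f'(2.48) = 946.76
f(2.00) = 156.04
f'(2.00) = 401.03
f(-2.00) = -222.00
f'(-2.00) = 494.39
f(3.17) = 1595.22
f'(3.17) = 2514.80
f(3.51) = 2653.24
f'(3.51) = 3772.40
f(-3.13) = -1740.05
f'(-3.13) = 2626.98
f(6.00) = 38476.80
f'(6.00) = 32004.63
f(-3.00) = -1424.61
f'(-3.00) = 2233.98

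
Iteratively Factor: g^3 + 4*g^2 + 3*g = (g + 1)*(g^2 + 3*g) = (g + 1)*(g + 3)*(g)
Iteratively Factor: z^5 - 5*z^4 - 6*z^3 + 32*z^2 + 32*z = (z - 4)*(z^4 - z^3 - 10*z^2 - 8*z) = (z - 4)^2*(z^3 + 3*z^2 + 2*z) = (z - 4)^2*(z + 2)*(z^2 + z) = (z - 4)^2*(z + 1)*(z + 2)*(z)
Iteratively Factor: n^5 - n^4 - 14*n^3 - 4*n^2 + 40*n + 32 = (n - 4)*(n^4 + 3*n^3 - 2*n^2 - 12*n - 8) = (n - 4)*(n + 2)*(n^3 + n^2 - 4*n - 4) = (n - 4)*(n + 1)*(n + 2)*(n^2 - 4) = (n - 4)*(n - 2)*(n + 1)*(n + 2)*(n + 2)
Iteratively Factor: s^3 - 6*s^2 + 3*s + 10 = (s - 5)*(s^2 - s - 2) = (s - 5)*(s - 2)*(s + 1)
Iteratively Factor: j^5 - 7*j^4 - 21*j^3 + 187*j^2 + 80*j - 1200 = (j + 4)*(j^4 - 11*j^3 + 23*j^2 + 95*j - 300) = (j - 5)*(j + 4)*(j^3 - 6*j^2 - 7*j + 60) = (j - 5)^2*(j + 4)*(j^2 - j - 12) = (j - 5)^2*(j + 3)*(j + 4)*(j - 4)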